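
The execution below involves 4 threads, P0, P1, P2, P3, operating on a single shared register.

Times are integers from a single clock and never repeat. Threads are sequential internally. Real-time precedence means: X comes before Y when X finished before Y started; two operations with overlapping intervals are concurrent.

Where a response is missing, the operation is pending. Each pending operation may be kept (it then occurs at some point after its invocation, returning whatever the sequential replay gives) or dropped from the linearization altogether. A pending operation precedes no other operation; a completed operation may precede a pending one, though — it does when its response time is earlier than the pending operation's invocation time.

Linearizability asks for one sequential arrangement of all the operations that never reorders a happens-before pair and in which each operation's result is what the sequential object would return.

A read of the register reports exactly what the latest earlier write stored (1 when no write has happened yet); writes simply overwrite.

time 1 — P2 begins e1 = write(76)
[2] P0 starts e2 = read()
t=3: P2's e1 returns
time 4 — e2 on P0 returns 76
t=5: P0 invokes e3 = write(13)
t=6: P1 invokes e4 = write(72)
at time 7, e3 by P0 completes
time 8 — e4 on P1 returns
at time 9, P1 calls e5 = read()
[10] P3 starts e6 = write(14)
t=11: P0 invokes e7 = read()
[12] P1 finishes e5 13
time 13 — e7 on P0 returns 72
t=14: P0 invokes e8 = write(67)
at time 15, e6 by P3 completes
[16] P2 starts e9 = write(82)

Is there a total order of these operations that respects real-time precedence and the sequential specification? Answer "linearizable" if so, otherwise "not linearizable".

through event 12 a valid linearization exists; event 13 (e7 responding at time 13) ends that
the 6 completed operations admit 8 real-time orders; each fails the register replay
every completion of the 1 pending operation (e6) was checked; none linearizes
e.g. e1, e2, e3, e4, e5, e7 (pending dropped): illegal at step 5, since e5 read() → 13 cannot apply there
e.g. e1, e2, e3, e4, e7, e5 (pending dropped): illegal at step 6, since e5 read() → 13 cannot apply there

not linearizable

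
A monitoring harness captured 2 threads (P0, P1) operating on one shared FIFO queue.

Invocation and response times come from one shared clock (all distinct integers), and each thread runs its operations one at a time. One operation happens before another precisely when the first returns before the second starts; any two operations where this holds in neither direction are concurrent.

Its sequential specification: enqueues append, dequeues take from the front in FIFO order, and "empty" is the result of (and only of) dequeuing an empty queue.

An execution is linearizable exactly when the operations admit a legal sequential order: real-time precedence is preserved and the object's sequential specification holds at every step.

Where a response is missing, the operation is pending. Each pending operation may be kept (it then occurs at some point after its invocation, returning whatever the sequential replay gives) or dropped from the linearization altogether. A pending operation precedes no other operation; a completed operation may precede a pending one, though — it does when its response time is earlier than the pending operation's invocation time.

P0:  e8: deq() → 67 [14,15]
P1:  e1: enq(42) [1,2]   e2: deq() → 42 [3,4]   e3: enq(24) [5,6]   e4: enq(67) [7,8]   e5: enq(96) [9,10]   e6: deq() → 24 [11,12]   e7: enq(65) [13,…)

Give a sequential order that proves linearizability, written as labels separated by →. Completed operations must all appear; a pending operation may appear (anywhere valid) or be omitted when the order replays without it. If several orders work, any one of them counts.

e1 → e2 → e3 → e4 → e5 → e6 → e7 → e8

after step 1 (e1 enq(42)): queue <42>
after step 2 (e2 deq() → 42): queue <>
after step 3 (e3 enq(24)): queue <24>
after step 4 (e4 enq(67)): queue <24,67>
after step 5 (e5 enq(96)): queue <24,67,96>
after step 6 (e6 deq() → 24): queue <67,96>
after step 7 (e7 enq(65) (pending, included)): queue <67,96,65>
after step 8 (e8 deq() → 67): queue <96,65>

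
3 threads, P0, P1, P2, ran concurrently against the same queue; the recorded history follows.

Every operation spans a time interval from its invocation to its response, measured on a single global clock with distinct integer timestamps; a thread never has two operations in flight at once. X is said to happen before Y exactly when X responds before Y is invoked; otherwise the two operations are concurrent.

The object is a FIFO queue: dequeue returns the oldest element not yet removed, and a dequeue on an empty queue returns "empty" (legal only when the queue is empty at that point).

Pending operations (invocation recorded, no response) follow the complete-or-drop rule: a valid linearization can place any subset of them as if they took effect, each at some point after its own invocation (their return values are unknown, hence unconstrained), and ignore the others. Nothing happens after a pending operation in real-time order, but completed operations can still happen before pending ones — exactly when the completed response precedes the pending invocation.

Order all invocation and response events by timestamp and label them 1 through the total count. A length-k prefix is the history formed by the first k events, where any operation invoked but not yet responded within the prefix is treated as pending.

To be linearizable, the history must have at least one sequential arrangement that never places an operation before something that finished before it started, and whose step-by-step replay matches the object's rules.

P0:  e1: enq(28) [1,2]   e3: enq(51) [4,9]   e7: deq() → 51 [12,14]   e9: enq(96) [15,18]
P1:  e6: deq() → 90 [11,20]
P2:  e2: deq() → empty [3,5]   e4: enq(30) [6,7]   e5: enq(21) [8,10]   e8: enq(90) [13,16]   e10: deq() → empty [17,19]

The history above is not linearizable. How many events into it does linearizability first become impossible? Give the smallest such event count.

5

events 1..4 are linearizable, e.g. via e1:
step 1: e1 enq(28) — queue <28>
adding event 5 (e2 responds at 5) leaves no legal real-time order
including or dropping the 1 pending operation (e3) in any combination fails
e.g. e1, e2 (pending dropped): illegal at step 2, since e2 deq() → empty cannot apply there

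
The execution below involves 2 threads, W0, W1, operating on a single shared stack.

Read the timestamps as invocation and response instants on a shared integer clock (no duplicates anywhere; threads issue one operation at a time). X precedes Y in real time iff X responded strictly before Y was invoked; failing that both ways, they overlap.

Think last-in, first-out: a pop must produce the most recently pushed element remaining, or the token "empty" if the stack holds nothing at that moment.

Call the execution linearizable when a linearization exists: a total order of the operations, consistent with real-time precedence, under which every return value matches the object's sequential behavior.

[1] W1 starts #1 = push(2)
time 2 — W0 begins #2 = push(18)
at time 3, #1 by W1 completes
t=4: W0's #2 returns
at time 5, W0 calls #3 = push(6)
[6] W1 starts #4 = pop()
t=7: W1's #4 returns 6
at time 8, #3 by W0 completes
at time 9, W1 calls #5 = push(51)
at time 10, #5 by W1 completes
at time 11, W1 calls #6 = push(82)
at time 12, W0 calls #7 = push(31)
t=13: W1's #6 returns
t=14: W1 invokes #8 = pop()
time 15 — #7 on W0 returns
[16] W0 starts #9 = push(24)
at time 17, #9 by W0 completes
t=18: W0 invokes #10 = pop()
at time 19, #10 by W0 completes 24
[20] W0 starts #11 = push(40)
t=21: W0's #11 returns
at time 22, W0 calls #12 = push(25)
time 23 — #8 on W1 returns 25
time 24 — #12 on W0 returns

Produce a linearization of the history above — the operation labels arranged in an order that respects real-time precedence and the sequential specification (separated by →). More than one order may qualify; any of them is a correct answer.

step 1: #1 push(2) — stack <2>
step 2: #2 push(18) — stack <2,18>
step 3: #3 push(6) — stack <2,18,6>
step 4: #4 pop() → 6 — stack <2,18>
step 5: #5 push(51) — stack <2,18,51>
step 6: #6 push(82) — stack <2,18,51,82>
step 7: #7 push(31) — stack <2,18,51,82,31>
step 8: #9 push(24) — stack <2,18,51,82,31,24>
step 9: #10 pop() → 24 — stack <2,18,51,82,31>
step 10: #11 push(40) — stack <2,18,51,82,31,40>
step 11: #12 push(25) — stack <2,18,51,82,31,40,25>
step 12: #8 pop() → 25 — stack <2,18,51,82,31,40>

#1 → #2 → #3 → #4 → #5 → #6 → #7 → #9 → #10 → #11 → #12 → #8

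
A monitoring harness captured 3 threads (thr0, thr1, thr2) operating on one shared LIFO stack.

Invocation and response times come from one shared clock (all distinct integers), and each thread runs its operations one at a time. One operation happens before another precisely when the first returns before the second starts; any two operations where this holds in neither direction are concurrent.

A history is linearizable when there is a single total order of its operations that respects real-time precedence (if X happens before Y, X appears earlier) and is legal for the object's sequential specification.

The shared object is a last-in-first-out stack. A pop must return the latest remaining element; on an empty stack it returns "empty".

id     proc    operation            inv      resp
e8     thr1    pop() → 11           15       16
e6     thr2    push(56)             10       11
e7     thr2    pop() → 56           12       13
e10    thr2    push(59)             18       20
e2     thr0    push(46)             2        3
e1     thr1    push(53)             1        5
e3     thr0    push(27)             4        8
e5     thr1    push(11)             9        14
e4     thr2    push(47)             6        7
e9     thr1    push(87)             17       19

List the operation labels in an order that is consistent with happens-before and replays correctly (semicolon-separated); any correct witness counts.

1. e1 push(53), leaving stack <53>
2. e2 push(46), leaving stack <53,46>
3. e3 push(27), leaving stack <53,46,27>
4. e4 push(47), leaving stack <53,46,27,47>
5. e5 push(11), leaving stack <53,46,27,47,11>
6. e6 push(56), leaving stack <53,46,27,47,11,56>
7. e7 pop() → 56, leaving stack <53,46,27,47,11>
8. e8 pop() → 11, leaving stack <53,46,27,47>
9. e9 push(87), leaving stack <53,46,27,47,87>
10. e10 push(59), leaving stack <53,46,27,47,87,59>

e1; e2; e3; e4; e5; e6; e7; e8; e9; e10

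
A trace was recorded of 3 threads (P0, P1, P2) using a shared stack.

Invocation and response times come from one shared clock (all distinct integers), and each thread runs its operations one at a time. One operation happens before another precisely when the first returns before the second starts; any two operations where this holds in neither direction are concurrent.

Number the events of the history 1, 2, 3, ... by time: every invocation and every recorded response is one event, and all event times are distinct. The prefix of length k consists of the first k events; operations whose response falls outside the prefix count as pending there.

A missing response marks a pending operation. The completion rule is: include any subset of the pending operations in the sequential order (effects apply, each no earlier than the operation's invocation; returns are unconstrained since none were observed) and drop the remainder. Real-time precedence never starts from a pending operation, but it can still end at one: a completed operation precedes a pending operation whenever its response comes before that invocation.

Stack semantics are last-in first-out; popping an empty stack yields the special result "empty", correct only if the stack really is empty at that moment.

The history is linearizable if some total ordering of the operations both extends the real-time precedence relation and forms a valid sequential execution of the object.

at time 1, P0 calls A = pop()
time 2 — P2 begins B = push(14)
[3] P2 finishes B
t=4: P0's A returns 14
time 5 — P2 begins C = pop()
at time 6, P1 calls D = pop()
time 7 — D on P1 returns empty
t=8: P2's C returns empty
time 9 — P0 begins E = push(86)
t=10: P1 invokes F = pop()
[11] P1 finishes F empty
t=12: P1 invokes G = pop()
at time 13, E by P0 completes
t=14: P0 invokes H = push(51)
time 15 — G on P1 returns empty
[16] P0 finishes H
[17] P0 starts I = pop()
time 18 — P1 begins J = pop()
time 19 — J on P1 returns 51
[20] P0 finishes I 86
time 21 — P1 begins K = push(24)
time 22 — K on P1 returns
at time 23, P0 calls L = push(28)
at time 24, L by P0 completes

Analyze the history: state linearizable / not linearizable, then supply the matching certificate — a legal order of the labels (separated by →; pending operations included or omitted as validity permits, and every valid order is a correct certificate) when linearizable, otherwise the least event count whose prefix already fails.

linearizable — witness: B → A → C → D → F → G → E → H → J → I → K → L

after step 1 (B push(14)): stack <14>
after step 2 (A pop() → 14): stack <>
after step 3 (C pop() → empty): stack <>
after step 4 (D pop() → empty): stack <>
after step 5 (F pop() → empty): stack <>
after step 6 (G pop() → empty): stack <>
after step 7 (E push(86)): stack <86>
after step 8 (H push(51)): stack <86,51>
after step 9 (J pop() → 51): stack <86>
after step 10 (I pop() → 86): stack <>
after step 11 (K push(24)): stack <24>
after step 12 (L push(28)): stack <24,28>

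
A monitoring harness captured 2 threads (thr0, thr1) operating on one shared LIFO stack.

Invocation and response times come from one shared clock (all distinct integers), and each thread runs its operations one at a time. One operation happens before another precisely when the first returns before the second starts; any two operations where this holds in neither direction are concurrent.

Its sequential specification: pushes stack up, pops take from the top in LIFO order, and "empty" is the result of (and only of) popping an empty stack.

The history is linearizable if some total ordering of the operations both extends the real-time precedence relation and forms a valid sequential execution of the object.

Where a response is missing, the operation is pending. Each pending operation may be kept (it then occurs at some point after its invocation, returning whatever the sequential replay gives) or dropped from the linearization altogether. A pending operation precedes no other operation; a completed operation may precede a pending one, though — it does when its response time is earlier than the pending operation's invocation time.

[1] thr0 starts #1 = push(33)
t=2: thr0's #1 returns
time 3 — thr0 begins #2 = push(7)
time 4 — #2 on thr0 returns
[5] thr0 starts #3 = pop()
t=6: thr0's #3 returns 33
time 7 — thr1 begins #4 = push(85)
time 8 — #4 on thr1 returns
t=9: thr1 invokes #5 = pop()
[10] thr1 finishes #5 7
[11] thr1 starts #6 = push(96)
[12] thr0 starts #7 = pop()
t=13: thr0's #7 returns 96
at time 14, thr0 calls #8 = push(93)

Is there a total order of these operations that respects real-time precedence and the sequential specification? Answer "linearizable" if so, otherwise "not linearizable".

through event 5 a valid linearization exists; event 6 (#3 responding at time 6) ends that
the completed operations (3 total) allow one real-time order; the LIFO stack replay rejects it
sample order #1, #2, #3 stalls at step 3 — #3 pop() → 33 has no legal effect

not linearizable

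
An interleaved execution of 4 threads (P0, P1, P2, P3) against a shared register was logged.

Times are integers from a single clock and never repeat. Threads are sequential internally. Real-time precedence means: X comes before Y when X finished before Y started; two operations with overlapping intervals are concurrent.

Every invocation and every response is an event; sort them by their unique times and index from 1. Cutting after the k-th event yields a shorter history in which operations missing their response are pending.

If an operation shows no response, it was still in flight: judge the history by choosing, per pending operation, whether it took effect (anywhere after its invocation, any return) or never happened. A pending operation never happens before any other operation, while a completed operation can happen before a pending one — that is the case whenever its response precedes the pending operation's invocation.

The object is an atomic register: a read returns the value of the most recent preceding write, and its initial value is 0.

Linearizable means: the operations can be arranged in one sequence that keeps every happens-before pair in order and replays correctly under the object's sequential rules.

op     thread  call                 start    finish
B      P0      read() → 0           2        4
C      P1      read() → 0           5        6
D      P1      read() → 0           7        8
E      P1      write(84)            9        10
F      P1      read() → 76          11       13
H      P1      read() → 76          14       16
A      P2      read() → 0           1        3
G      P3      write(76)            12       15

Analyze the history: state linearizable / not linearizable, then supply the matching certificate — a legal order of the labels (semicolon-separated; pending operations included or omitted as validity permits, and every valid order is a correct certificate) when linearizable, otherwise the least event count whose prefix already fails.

after step 1 (A read() → 0): value 0
after step 2 (B read() → 0): value 0
after step 3 (C read() → 0): value 0
after step 4 (D read() → 0): value 0
after step 5 (E write(84)): value 84
after step 6 (G write(76)): value 76
after step 7 (F read() → 76): value 76
after step 8 (H read() → 76): value 76

linearizable — witness: A; B; C; D; E; G; F; H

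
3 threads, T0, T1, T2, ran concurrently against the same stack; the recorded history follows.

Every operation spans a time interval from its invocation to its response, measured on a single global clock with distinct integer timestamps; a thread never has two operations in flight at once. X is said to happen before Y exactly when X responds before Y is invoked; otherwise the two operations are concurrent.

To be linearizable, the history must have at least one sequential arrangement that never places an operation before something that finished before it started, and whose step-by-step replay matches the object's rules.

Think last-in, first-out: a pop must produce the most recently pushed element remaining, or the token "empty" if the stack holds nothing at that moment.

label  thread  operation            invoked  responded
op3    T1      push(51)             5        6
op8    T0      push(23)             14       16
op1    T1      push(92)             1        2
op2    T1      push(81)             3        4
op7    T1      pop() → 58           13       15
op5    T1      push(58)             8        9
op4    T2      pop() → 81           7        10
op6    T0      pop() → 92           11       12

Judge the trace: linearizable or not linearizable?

the violation lands at event 10, op4's response at time 10: events 1..9 linearize, events 1..10 do not
real-time-consistent orders of the 5 completed operations: 2 — all fail the stack replay
e.g. op1, op2, op3, op4, op5: illegal at step 4, since op4 pop() → 81 cannot apply there
e.g. op1, op2, op3, op5, op4: illegal at step 5, since op4 pop() → 81 cannot apply there

not linearizable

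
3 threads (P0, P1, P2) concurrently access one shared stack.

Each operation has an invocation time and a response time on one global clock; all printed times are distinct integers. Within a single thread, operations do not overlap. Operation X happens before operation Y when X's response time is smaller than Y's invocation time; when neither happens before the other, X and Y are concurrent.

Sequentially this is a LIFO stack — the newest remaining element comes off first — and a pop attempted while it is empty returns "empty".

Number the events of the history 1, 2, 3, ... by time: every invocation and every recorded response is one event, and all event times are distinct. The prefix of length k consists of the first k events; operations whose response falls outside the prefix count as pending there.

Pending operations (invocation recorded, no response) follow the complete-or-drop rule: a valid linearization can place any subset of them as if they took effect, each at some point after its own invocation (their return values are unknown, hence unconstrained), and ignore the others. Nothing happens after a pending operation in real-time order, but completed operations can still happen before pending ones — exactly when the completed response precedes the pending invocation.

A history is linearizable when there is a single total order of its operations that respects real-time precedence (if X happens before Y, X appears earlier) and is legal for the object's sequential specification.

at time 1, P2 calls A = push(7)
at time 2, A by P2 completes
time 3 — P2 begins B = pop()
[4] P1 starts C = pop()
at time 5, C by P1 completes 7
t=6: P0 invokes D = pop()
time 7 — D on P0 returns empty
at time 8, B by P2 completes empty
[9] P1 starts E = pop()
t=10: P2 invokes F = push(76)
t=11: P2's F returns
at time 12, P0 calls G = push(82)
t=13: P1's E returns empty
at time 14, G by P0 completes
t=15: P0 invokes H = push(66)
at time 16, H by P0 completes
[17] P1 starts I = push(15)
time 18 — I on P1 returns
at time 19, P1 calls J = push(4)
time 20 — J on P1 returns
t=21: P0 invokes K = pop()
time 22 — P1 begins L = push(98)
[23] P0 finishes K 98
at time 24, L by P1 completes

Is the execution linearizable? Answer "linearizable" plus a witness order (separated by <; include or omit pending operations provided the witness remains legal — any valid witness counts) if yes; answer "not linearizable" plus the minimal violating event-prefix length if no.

linearizable — witness: A < C < B < D < E < F < G < H < I < J < L < K

step 1: A push(7) — stack <7>
step 2: C pop() → 7 — stack <>
step 3: B pop() → empty — stack <>
step 4: D pop() → empty — stack <>
step 5: E pop() → empty — stack <>
step 6: F push(76) — stack <76>
step 7: G push(82) — stack <76,82>
step 8: H push(66) — stack <76,82,66>
step 9: I push(15) — stack <76,82,66,15>
step 10: J push(4) — stack <76,82,66,15,4>
step 11: L push(98) — stack <76,82,66,15,4,98>
step 12: K pop() → 98 — stack <76,82,66,15,4>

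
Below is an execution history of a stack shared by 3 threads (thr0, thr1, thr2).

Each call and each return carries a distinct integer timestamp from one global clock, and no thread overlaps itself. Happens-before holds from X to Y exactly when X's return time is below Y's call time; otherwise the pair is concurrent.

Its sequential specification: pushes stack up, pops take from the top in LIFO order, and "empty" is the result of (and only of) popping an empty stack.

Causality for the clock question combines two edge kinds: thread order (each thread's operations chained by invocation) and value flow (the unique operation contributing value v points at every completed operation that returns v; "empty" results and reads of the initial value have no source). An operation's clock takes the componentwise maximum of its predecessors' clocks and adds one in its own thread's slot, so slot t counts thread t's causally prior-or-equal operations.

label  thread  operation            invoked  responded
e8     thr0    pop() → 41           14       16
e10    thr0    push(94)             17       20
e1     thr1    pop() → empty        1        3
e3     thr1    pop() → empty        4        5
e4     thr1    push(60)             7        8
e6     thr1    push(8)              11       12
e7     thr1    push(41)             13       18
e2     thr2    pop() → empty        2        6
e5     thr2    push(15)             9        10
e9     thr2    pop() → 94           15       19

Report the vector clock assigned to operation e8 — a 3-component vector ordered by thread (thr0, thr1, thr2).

VC(e2, invoked at 2): no causal predecessors; +1 on thr2 → (0, 0, 1)
VC(e1, invoked at 1): no causal predecessors; +1 on thr1 → (0, 1, 0)
invoked at 9, e5 merges VC(e2)=(0, 0, 1) and bumps thr2's slot → (0, 0, 2)
invoked at 4, e3 merges VC(e1)=(0, 1, 0) and bumps thr1's slot → (0, 2, 0)
invoked at 7, e4 merges VC(e3)=(0, 2, 0) and bumps thr1's slot → (0, 3, 0)
invoked at 11, e6 merges VC(e4)=(0, 3, 0) and bumps thr1's slot → (0, 4, 0)
invoked at 13, e7 merges VC(e6)=(0, 4, 0) and bumps thr1's slot → (0, 5, 0)
invoked at 14, e8 merges VC(e7)=(0, 5, 0) and bumps thr0's slot → (1, 5, 0)
invoked at 17, e10 merges VC(e8)=(1, 5, 0) and bumps thr0's slot → (2, 5, 0)
invoked at 15, e9 merges VC(e5)=(0, 0, 2), VC(e10)=(2, 5, 0) and bumps thr2's slot → (2, 5, 3)
target: VC(e8) = (1, 5, 0)

(1, 5, 0)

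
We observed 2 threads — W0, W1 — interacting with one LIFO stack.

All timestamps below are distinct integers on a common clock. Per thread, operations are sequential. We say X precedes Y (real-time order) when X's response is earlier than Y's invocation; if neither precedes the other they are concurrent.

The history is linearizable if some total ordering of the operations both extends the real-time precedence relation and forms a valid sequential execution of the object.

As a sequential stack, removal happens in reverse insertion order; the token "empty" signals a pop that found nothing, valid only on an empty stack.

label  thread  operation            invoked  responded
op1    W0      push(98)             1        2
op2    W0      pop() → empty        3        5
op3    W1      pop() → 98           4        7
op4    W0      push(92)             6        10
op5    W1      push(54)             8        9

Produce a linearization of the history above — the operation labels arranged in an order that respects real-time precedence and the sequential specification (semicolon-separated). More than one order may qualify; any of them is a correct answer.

step 1: op1 push(98) — stack <98>
step 2: op3 pop() → 98 — stack <>
step 3: op2 pop() → empty — stack <>
step 4: op4 push(92) — stack <92>
step 5: op5 push(54) — stack <92,54>

op1; op3; op2; op4; op5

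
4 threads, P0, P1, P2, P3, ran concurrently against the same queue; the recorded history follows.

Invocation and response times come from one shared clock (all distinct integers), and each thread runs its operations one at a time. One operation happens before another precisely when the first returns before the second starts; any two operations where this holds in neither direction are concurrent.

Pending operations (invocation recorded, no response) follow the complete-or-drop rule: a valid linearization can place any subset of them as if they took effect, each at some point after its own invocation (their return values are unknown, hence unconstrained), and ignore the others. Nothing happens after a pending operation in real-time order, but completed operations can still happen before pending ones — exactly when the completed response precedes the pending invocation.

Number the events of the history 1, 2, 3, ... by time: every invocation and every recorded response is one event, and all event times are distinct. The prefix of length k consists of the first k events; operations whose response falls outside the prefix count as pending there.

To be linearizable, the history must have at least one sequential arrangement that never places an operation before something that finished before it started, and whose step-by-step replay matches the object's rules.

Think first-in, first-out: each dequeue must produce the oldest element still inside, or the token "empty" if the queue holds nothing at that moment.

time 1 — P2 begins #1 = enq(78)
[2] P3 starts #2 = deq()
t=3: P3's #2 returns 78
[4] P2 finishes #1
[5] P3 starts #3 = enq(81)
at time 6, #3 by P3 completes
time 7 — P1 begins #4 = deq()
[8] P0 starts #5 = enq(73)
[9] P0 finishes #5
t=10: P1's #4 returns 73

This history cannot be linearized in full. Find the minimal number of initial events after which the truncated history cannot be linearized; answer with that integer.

10

one valid order for events 1..9 is #1, #2, #3, #4, #5:
after step 1 (#1 enq(78)): queue <78>
after step 2 (#2 deq() → 78): queue <>
after step 3 (#3 enq(81)): queue <81>
after step 4 (#4 deq() (pending, included)): queue <>
after step 5 (#5 enq(73)): queue <73>
adding event 10 (#4 responds at 10) leaves no legal real-time order
take #1, #2, #3, #4, #5: step 4 already fails, because #4 deq() → 73 cannot occur there
take #1, #2, #3, #5, #4: step 5 already fails, because #4 deq() → 73 cannot occur there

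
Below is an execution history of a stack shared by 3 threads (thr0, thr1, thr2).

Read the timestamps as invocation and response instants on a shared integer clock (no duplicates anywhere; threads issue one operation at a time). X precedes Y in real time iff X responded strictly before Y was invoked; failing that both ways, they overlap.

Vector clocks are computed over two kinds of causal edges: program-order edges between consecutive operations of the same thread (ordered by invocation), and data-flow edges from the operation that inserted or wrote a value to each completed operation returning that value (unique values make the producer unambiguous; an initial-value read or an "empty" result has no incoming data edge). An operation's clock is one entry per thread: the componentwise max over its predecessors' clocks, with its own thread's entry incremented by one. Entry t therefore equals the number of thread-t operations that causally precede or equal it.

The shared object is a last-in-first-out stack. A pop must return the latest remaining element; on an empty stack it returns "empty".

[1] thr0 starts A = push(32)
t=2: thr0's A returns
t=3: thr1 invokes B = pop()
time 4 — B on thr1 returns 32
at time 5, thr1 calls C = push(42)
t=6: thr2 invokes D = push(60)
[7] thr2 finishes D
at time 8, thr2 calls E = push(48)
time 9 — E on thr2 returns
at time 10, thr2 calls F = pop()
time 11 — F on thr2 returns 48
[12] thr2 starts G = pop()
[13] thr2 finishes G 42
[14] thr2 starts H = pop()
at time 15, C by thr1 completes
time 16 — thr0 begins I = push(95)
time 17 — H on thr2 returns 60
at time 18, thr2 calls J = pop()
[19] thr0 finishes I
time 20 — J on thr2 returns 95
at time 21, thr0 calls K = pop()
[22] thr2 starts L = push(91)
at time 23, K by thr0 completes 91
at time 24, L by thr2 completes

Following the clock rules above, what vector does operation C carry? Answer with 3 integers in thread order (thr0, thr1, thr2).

VC(D, invoked at 6): no causal predecessors; +1 on thr2 → (0, 0, 1)
VC(A, invoked at 1): no causal predecessors; +1 on thr0 → (1, 0, 0)
invoked at 8, E merges VC(D)=(0, 0, 1) and bumps thr2's slot → (0, 0, 2)
invoked at 3, B merges VC(A)=(1, 0, 0) and bumps thr1's slot → (1, 1, 0)
invoked at 16, I merges VC(A)=(1, 0, 0) and bumps thr0's slot → (2, 0, 0)
invoked at 10, F merges VC(E)=(0, 0, 2) and bumps thr2's slot → (0, 0, 3)
invoked at 5, C merges VC(B)=(1, 1, 0) and bumps thr1's slot → (1, 2, 0)
invoked at 12, G merges VC(C)=(1, 2, 0), VC(F)=(0, 0, 3) and bumps thr2's slot → (1, 2, 4)
invoked at 14, H merges VC(D)=(0, 0, 1), VC(G)=(1, 2, 4) and bumps thr2's slot → (1, 2, 5)
invoked at 18, J merges VC(H)=(1, 2, 5), VC(I)=(2, 0, 0) and bumps thr2's slot → (2, 2, 6)
invoked at 22, L merges VC(J)=(2, 2, 6) and bumps thr2's slot → (2, 2, 7)
invoked at 21, K merges VC(I)=(2, 0, 0), VC(L)=(2, 2, 7) and bumps thr0's slot → (3, 2, 7)
target: VC(C) = (1, 2, 0)

(1, 2, 0)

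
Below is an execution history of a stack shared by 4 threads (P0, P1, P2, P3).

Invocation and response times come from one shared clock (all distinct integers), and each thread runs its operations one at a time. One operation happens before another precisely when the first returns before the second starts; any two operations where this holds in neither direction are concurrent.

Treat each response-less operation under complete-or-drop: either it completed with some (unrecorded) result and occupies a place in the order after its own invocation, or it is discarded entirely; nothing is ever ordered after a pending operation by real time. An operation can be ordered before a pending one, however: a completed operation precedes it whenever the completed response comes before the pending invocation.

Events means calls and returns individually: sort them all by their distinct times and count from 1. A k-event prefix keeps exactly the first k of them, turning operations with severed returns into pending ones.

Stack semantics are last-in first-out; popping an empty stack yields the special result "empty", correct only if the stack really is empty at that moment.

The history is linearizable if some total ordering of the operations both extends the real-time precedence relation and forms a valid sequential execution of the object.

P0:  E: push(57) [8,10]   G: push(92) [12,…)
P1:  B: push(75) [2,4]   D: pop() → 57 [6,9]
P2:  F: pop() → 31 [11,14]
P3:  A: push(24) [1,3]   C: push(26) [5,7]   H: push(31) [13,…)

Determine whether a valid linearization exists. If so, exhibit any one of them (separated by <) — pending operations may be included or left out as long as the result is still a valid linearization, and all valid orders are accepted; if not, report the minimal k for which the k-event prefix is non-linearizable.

1. A push(24), leaving stack <24>
2. B push(75), leaving stack <24,75>
3. C push(26), leaving stack <24,75,26>
4. E push(57), leaving stack <24,75,26,57>
5. D pop() → 57, leaving stack <24,75,26>
6. G push(92) (pending, included), leaving stack <24,75,26,92>
7. H push(31) (pending, included), leaving stack <24,75,26,92,31>
8. F pop() → 31, leaving stack <24,75,26,92>

linearizable — witness: A < B < C < E < D < G < H < F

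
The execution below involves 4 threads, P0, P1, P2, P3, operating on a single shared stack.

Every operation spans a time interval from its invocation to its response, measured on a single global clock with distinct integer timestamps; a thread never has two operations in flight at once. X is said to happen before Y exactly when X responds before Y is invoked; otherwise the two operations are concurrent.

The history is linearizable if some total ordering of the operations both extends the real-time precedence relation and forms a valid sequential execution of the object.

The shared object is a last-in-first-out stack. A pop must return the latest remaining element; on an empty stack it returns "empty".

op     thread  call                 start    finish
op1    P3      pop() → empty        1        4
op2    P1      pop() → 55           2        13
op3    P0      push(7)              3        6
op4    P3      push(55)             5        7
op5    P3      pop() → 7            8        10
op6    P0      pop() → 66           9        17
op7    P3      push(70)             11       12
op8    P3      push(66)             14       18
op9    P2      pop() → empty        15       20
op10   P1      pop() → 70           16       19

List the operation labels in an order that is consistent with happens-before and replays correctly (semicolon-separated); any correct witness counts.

op1; op3; op4; op2; op5; op7; op8; op6; op10; op9

1. op1 pop() → empty, leaving stack <>
2. op3 push(7), leaving stack <7>
3. op4 push(55), leaving stack <7,55>
4. op2 pop() → 55, leaving stack <7>
5. op5 pop() → 7, leaving stack <>
6. op7 push(70), leaving stack <70>
7. op8 push(66), leaving stack <70,66>
8. op6 pop() → 66, leaving stack <70>
9. op10 pop() → 70, leaving stack <>
10. op9 pop() → empty, leaving stack <>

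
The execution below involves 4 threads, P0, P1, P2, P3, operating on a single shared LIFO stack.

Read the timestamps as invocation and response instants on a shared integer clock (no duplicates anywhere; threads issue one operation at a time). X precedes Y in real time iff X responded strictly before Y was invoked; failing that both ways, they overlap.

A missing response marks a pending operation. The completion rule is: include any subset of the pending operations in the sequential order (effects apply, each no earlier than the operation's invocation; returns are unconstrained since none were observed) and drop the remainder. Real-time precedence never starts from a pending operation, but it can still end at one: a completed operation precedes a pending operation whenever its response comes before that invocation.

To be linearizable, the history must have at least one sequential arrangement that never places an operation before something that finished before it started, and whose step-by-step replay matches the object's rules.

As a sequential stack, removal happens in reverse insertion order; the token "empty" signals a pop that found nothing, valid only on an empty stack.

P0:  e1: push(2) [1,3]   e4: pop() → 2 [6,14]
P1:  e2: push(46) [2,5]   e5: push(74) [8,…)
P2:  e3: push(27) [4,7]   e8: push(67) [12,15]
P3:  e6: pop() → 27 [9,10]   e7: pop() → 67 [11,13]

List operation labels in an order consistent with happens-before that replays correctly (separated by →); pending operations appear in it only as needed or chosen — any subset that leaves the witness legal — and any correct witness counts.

step 1: e2 push(46) — stack <46>
step 2: e1 push(2) — stack <46,2>
step 3: e3 push(27) — stack <46,2,27>
step 4: e6 pop() → 27 — stack <46,2>
step 5: e4 pop() → 2 — stack <46>
step 6: e5 push(74) (pending, included) — stack <46,74>
step 7: e8 push(67) — stack <46,74,67>
step 8: e7 pop() → 67 — stack <46,74>

e2 → e1 → e3 → e6 → e4 → e5 → e8 → e7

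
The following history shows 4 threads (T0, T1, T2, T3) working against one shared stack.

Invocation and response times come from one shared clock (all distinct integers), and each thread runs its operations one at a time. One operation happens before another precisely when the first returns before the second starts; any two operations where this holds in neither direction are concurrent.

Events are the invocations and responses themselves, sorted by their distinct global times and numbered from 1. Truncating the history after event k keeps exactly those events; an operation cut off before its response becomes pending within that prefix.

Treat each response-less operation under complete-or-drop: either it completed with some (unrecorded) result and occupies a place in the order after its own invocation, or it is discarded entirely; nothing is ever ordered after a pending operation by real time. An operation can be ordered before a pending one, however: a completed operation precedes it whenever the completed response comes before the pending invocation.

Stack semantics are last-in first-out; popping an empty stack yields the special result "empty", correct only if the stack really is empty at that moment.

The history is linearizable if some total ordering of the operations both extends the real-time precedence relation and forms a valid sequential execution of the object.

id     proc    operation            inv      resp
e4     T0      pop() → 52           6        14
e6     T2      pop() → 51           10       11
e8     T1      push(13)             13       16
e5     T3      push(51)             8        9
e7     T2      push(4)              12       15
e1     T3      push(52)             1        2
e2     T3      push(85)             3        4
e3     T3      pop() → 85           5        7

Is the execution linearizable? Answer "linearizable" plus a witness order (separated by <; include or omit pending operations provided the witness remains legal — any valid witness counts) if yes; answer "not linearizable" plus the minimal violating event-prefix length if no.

step 1: e1 push(52) — stack <52>
step 2: e2 push(85) — stack <52,85>
step 3: e3 pop() → 85 — stack <52>
step 4: e4 pop() → 52 — stack <>
step 5: e5 push(51) — stack <51>
step 6: e6 pop() → 51 — stack <>
step 7: e7 push(4) — stack <4>
step 8: e8 push(13) — stack <4,13>

linearizable — witness: e1 < e2 < e3 < e4 < e5 < e6 < e7 < e8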